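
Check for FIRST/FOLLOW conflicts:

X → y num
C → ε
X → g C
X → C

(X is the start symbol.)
No FIRST/FOLLOW conflicts.

Nullable non-terminals: C, X.
FIRST sets used below: FIRST(C) = { ε }
C has a nullable alternative but only one production, so nothing to check.

X: nullable alternative(s) X → C; FOLLOW(X) = { $ }
  X → y num: FIRST \ {ε} = { 'y' } — disjoint from FOLLOW(X)
  X → g C: FIRST \ {ε} = { 'g' } — disjoint from FOLLOW(X)
  X → C: FIRST \ {ε} = { } — this is the only nullable alternative, skip

No FIRST/FOLLOW conflicts found.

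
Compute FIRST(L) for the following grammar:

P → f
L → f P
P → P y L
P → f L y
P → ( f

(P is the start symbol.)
To compute FIRST(L), examine every production with L on the left-hand side, reading each right-hand side left to right until a non-nullable symbol is reached.

From L → f P:
  - f is a terminal: add 'f' and stop

Collecting: FIRST(L) = { 'f' }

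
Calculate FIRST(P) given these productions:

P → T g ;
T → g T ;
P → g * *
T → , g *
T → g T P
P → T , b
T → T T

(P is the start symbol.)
{ ',', 'g' }

To compute FIRST(P), examine every production with P on the left-hand side, reading each right-hand side left to right until a non-nullable symbol is reached.

FIRST sets of the other non-terminals involved (by the same procedure, iterated to a fixed point):
  FIRST(T) = { ',', 'g' }

From P → T g ;:
  - T is a non-terminal: add FIRST(T) \ {ε} = { ',', 'g' }
    T is not nullable, so stop
From P → g * *:
  - g is a terminal: add 'g' and stop
From P → T , b:
  - T is a non-terminal: add FIRST(T) \ {ε} = { ',', 'g' }
    T is not nullable, so stop

Collecting: FIRST(P) = { ',', 'g' }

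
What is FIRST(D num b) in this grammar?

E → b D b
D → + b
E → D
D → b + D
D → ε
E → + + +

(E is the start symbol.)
{ '+', 'b', 'num' }

FIRST sets of the non-terminals involved (from the grammar, by fixed-point iteration):
  FIRST(D) = { '+', 'b', ε }

To compute FIRST(D num b), process the symbols left to right:
Symbol D is a non-terminal. Add FIRST(D) \ {ε} = { '+', 'b' }
D is nullable (ε ∈ FIRST(D)), continue to the next symbol.
Symbol num is a terminal. Add 'num' and stop.
FIRST(D num b) = { '+', 'b', 'num' }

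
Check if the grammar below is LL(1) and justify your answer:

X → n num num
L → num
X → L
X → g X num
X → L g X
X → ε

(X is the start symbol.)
No. Predict set conflict for X: { 'num' }

A grammar is LL(1) if for each non-terminal N with multiple productions, the predict sets of those productions are pairwise disjoint, where PREDICT(N → α) = (FIRST(α) \ {ε}) ∪ (FOLLOW(N) if α ⇒* ε).

Relevant sets:
  FIRST(L) = { 'num' }
  FOLLOW(X) = { $, 'num' }

For X:
  PREDICT(X → n num num) = { 'n' }
  PREDICT(X → L) = { 'num' }
  PREDICT(X → g X num) = { 'g' }
  PREDICT(X → L g X) = { 'num' }
  PREDICT(X → ε) = { $, 'num' }
L has a single production, so nothing to check there.

Conflict found: Predict set conflict for X: { 'num' }
The grammar is NOT LL(1).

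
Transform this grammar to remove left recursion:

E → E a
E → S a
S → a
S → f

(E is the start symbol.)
E is directly left-recursive. The standard transformation for
  A → A α₁ | ... | A α_m | β₁ | ... | β_n
is
  A  → β₁ A' | ... | β_n A'
  A' → α₁ A' | ... | α_m A' | ε

E → S a becomes E → S a E'
E → E a becomes E' → a E'
Add E' → ε

Productions for other non-terminals are unchanged:
  S → a
  S → f

Resulting grammar:
E → S a E'
E' → a E'
E' → ε
S → a
S → f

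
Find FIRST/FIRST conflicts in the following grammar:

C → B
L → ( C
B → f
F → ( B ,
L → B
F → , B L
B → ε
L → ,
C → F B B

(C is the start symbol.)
No FIRST/FIRST conflicts.

A FIRST/FIRST conflict occurs when two productions N → α and N → β for the same non-terminal have FIRST(α) ∩ FIRST(β) ≠ ∅ (with ε ∈ FIRST of a nullable right-hand side, so two nullable alternatives also conflict).

FIRST sets of the non-terminals at (or reachable through a nullable prefix from) the front of some alternative:
  FIRST(B) = { 'f', ε }
  FIRST(F) = { '(', ',' }

Productions for C:
  C → B: FIRST = { 'f', ε }
  C → F B B: FIRST = { '(', ',' }
Productions for L:
  L → ( C: FIRST = { '(' }
  L → B: FIRST = { 'f', ε }
  L → ,: FIRST = { ',' }
Productions for B:
  B → f: FIRST = { 'f' }
  B → ε: FIRST = { ε }
Productions for F:
  F → ( B ,: FIRST = { '(' }
  F → , B L: FIRST = { ',' }

All alternatives of each non-terminal have pairwise disjoint FIRST sets.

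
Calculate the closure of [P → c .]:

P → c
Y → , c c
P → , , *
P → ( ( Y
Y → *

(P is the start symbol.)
Start with: [P → c .]
The dot is at the end, so nothing is added.

CLOSURE = { [P → c .] }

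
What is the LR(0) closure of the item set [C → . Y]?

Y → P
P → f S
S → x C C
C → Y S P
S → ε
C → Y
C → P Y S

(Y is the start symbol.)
{ [C → . Y], [P → . f S], [Y → . P] }

Start with: [C → . Y]
  [C → . Y] has the dot before Y: add [Y → . P]
  [Y → . P] has the dot before P: add [P → . f S]
No further items can be added.

CLOSURE = { [C → . Y], [P → . f S], [Y → . P] }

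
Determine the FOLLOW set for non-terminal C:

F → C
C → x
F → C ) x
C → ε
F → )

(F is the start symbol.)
{ $, ')' }

In F → C: C is at the end, add FOLLOW(F)
In F → C ) x: C is followed by ')' x, add FIRST(')' x) \ {ε} = { ')' }

The FOLLOW sets referred to above (computed the same way, to a fixed point):
  FOLLOW(F) = { $ }

Taking the union: FOLLOW(C) = { $, ')' }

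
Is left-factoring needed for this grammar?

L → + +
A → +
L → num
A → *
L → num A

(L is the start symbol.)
Left-factoring is needed when two productions for the same non-terminal
share a common prefix on the right-hand side.

Productions for L:
  L → + +
  L → num
  L → num A
Productions for A:
  A → +
  A → *

Found common prefix 'num' in productions for L

Answer: Yes, L has productions with common prefix 'num'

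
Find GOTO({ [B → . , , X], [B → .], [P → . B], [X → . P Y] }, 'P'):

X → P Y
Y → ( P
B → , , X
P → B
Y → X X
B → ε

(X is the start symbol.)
GOTO(I, 'P') = CLOSURE({ [A → αX.β] : [A → α.Xβ] ∈ I, X = 'P' })

Items with dot before 'P', with the dot advanced:
  [X → . P Y] → [X → P . Y]
Closure of the advanced items:
  [X → P . Y] has the dot before Y: add [Y → . ( P], [Y → . X X]
  [Y → . X X] has the dot before X: add [X → . P Y]
  [X → . P Y] has the dot before P: add [P → . B]
  [P → . B] has the dot before B: add [B → . , , X], [B → .]

GOTO = { [B → . , , X], [B → .], [P → . B], [X → . P Y], [X → P . Y], [Y → . ( P], [Y → . X X] }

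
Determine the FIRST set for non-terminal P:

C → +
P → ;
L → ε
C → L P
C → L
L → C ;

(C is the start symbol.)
{ ';' }

To compute FIRST(P), examine every production with P on the left-hand side, reading each right-hand side left to right until a non-nullable symbol is reached.

From P → ;:
  - ';' is a terminal: add ';' and stop

Collecting: FIRST(P) = { ';' }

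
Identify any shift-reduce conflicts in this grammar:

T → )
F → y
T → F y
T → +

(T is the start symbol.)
A shift-reduce conflict occurs when an LR(0) state has both:
  - a complete (reduce) item [A → α .] (dot at the end), and
  - a shift item [B → β . c γ] (dot before a terminal).

Augment with T' → T and build the canonical LR(0) collection (I0 = CLOSURE({[T' → . T]}), then GOTO on every symbol after a dot until no new states appear). It has 7 states:
  I0: { [F → . y], [T → . )], [T → . +], [T → . F y], [T' → . T] }  — shift
  I1: { [T → ) .] }  — reduce
  I2: { [T → + .] }  — reduce
  I3: { [T → F . y] }  — shift
  I4: { [T' → T .] }  — accept
  I5: { [F → y .] }  — reduce
  I6: { [T → F y .] }  — reduce

No state contains both a complete item and a shift item.

Answer: No shift-reduce conflicts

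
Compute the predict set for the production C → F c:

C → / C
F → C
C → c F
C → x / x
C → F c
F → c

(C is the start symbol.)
{ '/', 'c', 'x' }

PREDICT(C → F c) = (FIRST(RHS) \ {ε}) ∪ (FOLLOW(C) if ε ∈ FIRST(RHS), i.e. RHS ⇒* ε)
FIRST(F) = { '/', 'c', 'x' }
FIRST(F c) = { '/', 'c', 'x' }
ε ∉ FIRST(F c), so FOLLOW(C) is not added.
PREDICT(C → F c) = { '/', 'c', 'x' }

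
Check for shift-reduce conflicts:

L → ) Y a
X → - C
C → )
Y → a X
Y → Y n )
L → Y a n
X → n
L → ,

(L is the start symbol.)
A shift-reduce conflict occurs when an LR(0) state has both:
  - a complete (reduce) item [A → α .] (dot at the end), and
  - a shift item [B → β . c γ] (dot before a terminal).

Augment with L' → L and build the canonical LR(0) collection (I0 = CLOSURE({[L' → . L]}), then GOTO on every symbol after a dot until no new states appear). It has 17 states:
  I0: { [L → . ) Y a], [L → . ,], [L → . Y a n], [L' → . L], [Y → . Y n )], [Y → . a X] }  — shift
  I1: { [L → ) . Y a], [Y → . Y n )], [Y → . a X] }  — shift
  I2: { [L → , .] }  — reduce
  I3: { [L' → L .] }  — accept
  I4: { [L → Y . a n], [Y → Y . n )] }  — shift
  I5: { [X → . - C], [X → . n], [Y → a . X] }  — shift
  I6: { [C → . )], [X → - . C] }  — shift
  I7: { [Y → a X .] }  — reduce
  I8: { [X → n .] }  — reduce
  I9: { [C → ) .] }  — reduce
  I10: { [X → - C .] }  — reduce
  I11: { [L → Y a . n] }  — shift
  I12: { [Y → Y n . )] }  — shift
  I13: { [Y → Y n ) .] }  — reduce
  I14: { [L → Y a n .] }  — reduce
  I15: { [L → ) Y . a], [Y → Y . n )] }  — shift
  I16: { [L → ) Y a .] }  — reduce

No state contains both a complete item and a shift item.

Answer: No shift-reduce conflicts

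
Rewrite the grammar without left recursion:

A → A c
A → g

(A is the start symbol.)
A → g A'
A' → c A'
A' → ε

A is directly left-recursive. The standard transformation for
  A → A α₁ | ... | A α_m | β₁ | ... | β_n
is
  A  → β₁ A' | ... | β_n A'
  A' → α₁ A' | ... | α_m A' | ε

A → g becomes A → g A'
A → A c becomes A' → c A'
Add A' → ε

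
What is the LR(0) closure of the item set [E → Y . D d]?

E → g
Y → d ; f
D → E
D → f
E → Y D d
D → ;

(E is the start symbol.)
{ [D → . ;], [D → . E], [D → . f], [E → . Y D d], [E → . g], [E → Y . D d], [Y → . d ; f] }

To compute CLOSURE, for each item [A → α.Bβ] where B is a non-terminal, add [B → .γ] for all productions B → γ; repeat for the newly added items until nothing changes.

Start with: [E → Y . D d]
  [E → Y . D d] has the dot before D: add [D → . E], [D → . f], [D → . ;]
  [D → . E] has the dot before E: add [E → . g], [E → . Y D d]
  [E → . Y D d] has the dot before Y: add [Y → . d ; f]
No further items can be added.

CLOSURE = { [D → . ;], [D → . E], [D → . f], [E → . Y D d], [E → . g], [E → Y . D d], [Y → . d ; f] }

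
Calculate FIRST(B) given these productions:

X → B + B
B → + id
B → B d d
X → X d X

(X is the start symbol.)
From B → + id:
  - '+' is a terminal: add '+' and stop
From B → B d d:
  - B is the symbol being defined: contributes nothing new
    B is not nullable, so stop

Collecting: FIRST(B) = { '+' }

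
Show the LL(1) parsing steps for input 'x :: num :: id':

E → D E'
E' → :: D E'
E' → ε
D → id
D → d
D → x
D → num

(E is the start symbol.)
LL(1) parsing maintains a stack (initially the start symbol over $) and the input. At each step: if the stack top is a terminal, match it against the current input token; if it is a non-terminal N, replace it with the RHS of M[N, lookahead] (the unique production whose predict set contains the lookahead).

Stack is shown with the top on the left.

Stack      Input             Action
-----------------------------------
E $        x :: num :: id $  output E → D E'
D E' $     x :: num :: id $  output D → x
x E' $     x :: num :: id $  match 'x'
E' $       :: num :: id $    output E' → :: D E'
:: D E' $  :: num :: id $    match '::'
D E' $     num :: id $       output D → num
num E' $   num :: id $       match 'num'
E' $       :: id $           output E' → :: D E'
:: D E' $  :: id $           match '::'
D E' $     id $              output D → id
id E' $    id $              match 'id'
E' $       $                 output E' → ε
$          $                 accept

The string is accepted.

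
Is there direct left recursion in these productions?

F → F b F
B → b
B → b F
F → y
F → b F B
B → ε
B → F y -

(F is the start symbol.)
Direct left recursion occurs when N → N α for some non-terminal N (the right-hand side begins with the left-hand side itself).

F → F b F: LEFT RECURSIVE (starts with F)
B → b: starts with b
B → b F: starts with b
F → y: starts with y
F → b F B: starts with b
B → ε: starts with ε
B → F y -: starts with F

The grammar has direct left recursion on: F.

Answer: Yes, F is left-recursive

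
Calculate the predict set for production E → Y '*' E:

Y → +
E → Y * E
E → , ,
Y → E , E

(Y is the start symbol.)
{ '+', ',' }

PREDICT(E → Y '*' E) = (FIRST(RHS) \ {ε}) ∪ (FOLLOW(E) if ε ∈ FIRST(RHS), i.e. RHS ⇒* ε)
FIRST(Y) = { '+', ',' }
FIRST(Y '*' E) = { '+', ',' }
ε ∉ FIRST(Y '*' E), so FOLLOW(E) is not added.
PREDICT(E → Y '*' E) = { '+', ',' }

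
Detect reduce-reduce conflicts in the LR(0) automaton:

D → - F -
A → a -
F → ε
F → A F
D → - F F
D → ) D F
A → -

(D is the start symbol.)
A reduce-reduce conflict occurs when an LR(0) state has two complete items [A → α .] and [B → β .] — both call for a reduction, and with no lookahead the parser cannot choose between them.

Augment with D' → D and build the canonical LR(0) collection (I0 = CLOSURE({[D' → . D]}), then GOTO on every symbol after a dot until no new states appear). It has 14 states:
  I0: { [D → . ) D F], [D → . - F -], [D → . - F F], [D' → . D] }  — shift
  I1: { [D → ) . D F], [D → . ) D F], [D → . - F -], [D → . - F F] }  — shift
  I2: { [A → . -], [A → . a -], [D → - . F -], [D → - . F F], [F → . A F], [F → .] }  — shift, reduce
  I3: { [D' → D .] }  — accept
  I4: { [A → - .] }  — reduce
  I5: { [A → . -], [A → . a -], [F → . A F], [F → .], [F → A . F] }  — shift, reduce
  I6: { [A → . -], [A → . a -], [D → - F . -], [D → - F . F], [F → . A F], [F → .] }  — shift, reduce
  I7: { [A → a . -] }  — shift
  I8: { [A → a - .] }  — reduce
  I9: { [A → - .], [D → - F - .] }  — 2 reduces
  I10: { [D → - F F .] }  — reduce
  I11: { [F → A F .] }  — reduce
  I12: { [A → . -], [A → . a -], [D → ) D . F], [F → . A F], [F → .] }  — shift, reduce
  I13: { [D → ) D F .] }  — reduce

I9 contains complete items [A → - .], [D → - F - .] — reduce-reduce conflict.

Answer: Yes — I9: [A → - .] vs [D → - F - .]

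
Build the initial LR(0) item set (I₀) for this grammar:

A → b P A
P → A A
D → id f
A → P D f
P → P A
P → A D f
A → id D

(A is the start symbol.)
{ [A → . P D f], [A → . b P A], [A → . id D], [A' → . A], [P → . A A], [P → . A D f], [P → . P A] }

First, augment the grammar with A' → A
I₀ = CLOSURE({ [A' → . A] }):
  [A' → . A] has the dot before A: add [A → . b P A], [A → . P D f], [A → . id D]
  [A → . P D f] has the dot before P: add [P → . A A], [P → . P A], [P → . A D f]
No further items can be added.

I₀ = { [A → . P D f], [A → . b P A], [A → . id D], [A' → . A], [P → . A A], [P → . A D f], [P → . P A] }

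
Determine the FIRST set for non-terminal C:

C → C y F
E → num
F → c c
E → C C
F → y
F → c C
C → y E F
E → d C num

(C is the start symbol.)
{ 'y' }

From C → C y F:
  - C is the symbol being defined: contributes nothing new
    C is not nullable, so stop
From C → y E F:
  - y is a terminal: add 'y' and stop

Collecting: FIRST(C) = { 'y' }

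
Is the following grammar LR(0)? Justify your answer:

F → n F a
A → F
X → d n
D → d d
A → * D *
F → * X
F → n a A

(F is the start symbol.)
Yes, the grammar is LR(0)

A grammar is LR(0) if no state in the canonical LR(0) collection has:
  - both a shift item (dot before a terminal) and a complete item (shift-reduce conflict), or
  - two or more complete items (reduce-reduce conflict; the accept item [F' → F .] counts as a complete item here).

Augment with F' → F and build the canonical LR(0) collection (I0 = CLOSURE({[F' → . F]}), then GOTO on every symbol after a dot until no new states appear). It has 17 states:
  I0: { [F → . * X], [F → . n F a], [F → . n a A], [F' → . F] }  — shift
  I1: { [F → * . X], [X → . d n] }  — shift
  I2: { [F' → F .] }  — accept
  I3: { [F → . * X], [F → . n F a], [F → . n a A], [F → n . F a], [F → n . a A] }  — shift
  I4: { [F → n F . a] }  — shift
  I5: { [A → . * D *], [A → . F], [F → . * X], [F → . n F a], [F → . n a A], [F → n a . A] }  — shift
  I6: { [A → * . D *], [D → . d d], [F → * . X], [X → . d n] }  — shift
  I7: { [F → n a A .] }  — reduce
  I8: { [A → F .] }  — reduce
  I9: { [A → * D . *] }  — shift
  I10: { [F → * X .] }  — reduce
  I11: { [D → d . d], [X → d . n] }  — shift
  I12: { [D → d d .] }  — reduce
  I13: { [X → d n .] }  — reduce
  I14: { [A → * D * .] }  — reduce
  I15: { [F → n F a .] }  — reduce
  I16: { [X → d . n] }  — shift

Every state is either a pure shift/goto state or contains exactly one complete item and nothing to shift — no conflicts. The grammar is LR(0).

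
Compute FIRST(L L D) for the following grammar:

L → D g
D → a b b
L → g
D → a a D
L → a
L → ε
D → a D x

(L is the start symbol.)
{ 'a', 'g' }

FIRST sets of the non-terminals involved (from the grammar, by fixed-point iteration):
  FIRST(L) = { 'a', 'g', ε }
  FIRST(D) = { 'a' }

To compute FIRST(L L D), process the symbols left to right:
Symbol L is a non-terminal. Add FIRST(L) \ {ε} = { 'a', 'g' }
L is nullable (ε ∈ FIRST(L)), continue to the next symbol.
Symbol L is a non-terminal. Add FIRST(L) \ {ε} = { 'a', 'g' }
L is nullable (ε ∈ FIRST(L)), continue to the next symbol.
Symbol D is a non-terminal. Add FIRST(D) \ {ε} = { 'a' }
D is not nullable (ε ∉ FIRST(D)), so stop here.
FIRST(L L D) = { 'a', 'g' }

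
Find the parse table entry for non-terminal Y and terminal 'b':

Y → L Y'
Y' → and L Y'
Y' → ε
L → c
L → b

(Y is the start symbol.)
To find M[Y, 'b'], we find productions for Y where 'b' is in the predict set (PREDICT(N → α) = (FIRST(α) \ {ε}) ∪ (FOLLOW(N) if α ⇒* ε)).

Relevant sets:
  FIRST(L) = { 'b', 'c' }

Y → L Y': PREDICT = { 'b', 'c' }
  'b' is in predict set, so this production goes in M[Y, 'b']

M[Y, 'b'] = Y → L Y'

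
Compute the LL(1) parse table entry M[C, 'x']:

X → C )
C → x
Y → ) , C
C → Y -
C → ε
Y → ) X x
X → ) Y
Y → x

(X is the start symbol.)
To find M[C, 'x'], we find productions for C where 'x' is in the predict set (PREDICT(N → α) = (FIRST(α) \ {ε}) ∪ (FOLLOW(N) if α ⇒* ε)).

Relevant sets:
  FIRST(Y) = { ')', 'x' }
  FOLLOW(C) = { $, ')', '-', 'x' }

C → x: PREDICT = { 'x' }
  'x' is in predict set, so this production goes in M[C, 'x']
C → Y -: PREDICT = { ')', 'x' }
  'x' is in predict set, so this production goes in M[C, 'x']
C → ε: PREDICT = { $, ')', '-', 'x' }
  'x' is in predict set, so this production goes in M[C, 'x']

M[C, 'x'] = C → x, C → Y -, C → ε  (a multiply-defined cell — the grammar is not LL(1))

Answer: C → x, C → Y -, C → ε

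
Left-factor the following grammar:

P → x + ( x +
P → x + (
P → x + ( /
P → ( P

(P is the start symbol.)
P → x + ( P'
P' → x +
P' → ε
P' → /
P → ( P

Left-factoring transforms A → αβ₁ | αβ₂ into A → αA' and A' → β₁ | β₂
(α is the longest common prefix among the alternatives). Repeat until
no nonterminal has two alternatives with a common prefix.

Round 1: P has alternatives sharing prefix 'x + ('. Introduce P': P → x + ( P'
  Add: P' → x +
  Add: P' → ε
  Add: P' → /

No remaining common prefixes — done.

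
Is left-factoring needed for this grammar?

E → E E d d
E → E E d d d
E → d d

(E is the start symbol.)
Yes, E has productions with common prefix 'E E d d'

Left-factoring is needed when two productions for the same non-terminal
share a common prefix on the right-hand side.

Productions for E:
  E → E E d d
  E → E E d d d
  E → d d

Found common prefix 'E E d d' in productions for E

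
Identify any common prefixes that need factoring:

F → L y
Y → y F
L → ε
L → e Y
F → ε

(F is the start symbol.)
No, left-factoring is not needed

Left-factoring is needed when two productions for the same non-terminal
share a common prefix on the right-hand side.

Productions for F:
  F → L y
  F → ε
Productions for L:
  L → ε
  L → e Y

No common prefixes found.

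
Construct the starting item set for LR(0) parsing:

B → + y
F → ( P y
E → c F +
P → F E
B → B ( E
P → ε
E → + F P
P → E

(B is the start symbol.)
First, augment the grammar with B' → B
I₀ = CLOSURE({ [B' → . B] }):
  [B' → . B] has the dot before B: add [B → . + y], [B → . B ( E]
No further items can be added.

I₀ = { [B → . + y], [B → . B ( E], [B' → . B] }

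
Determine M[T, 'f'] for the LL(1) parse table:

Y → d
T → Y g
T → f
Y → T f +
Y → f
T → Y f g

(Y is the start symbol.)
To find M[T, 'f'], we find productions for T where 'f' is in the predict set (PREDICT(N → α) = (FIRST(α) \ {ε}) ∪ (FOLLOW(N) if α ⇒* ε)).

Relevant sets:
  FIRST(Y) = { 'd', 'f' }

T → Y g: PREDICT = { 'd', 'f' }
  'f' is in predict set, so this production goes in M[T, 'f']
T → f: PREDICT = { 'f' }
  'f' is in predict set, so this production goes in M[T, 'f']
T → Y f g: PREDICT = { 'd', 'f' }
  'f' is in predict set, so this production goes in M[T, 'f']

M[T, 'f'] = T → Y g, T → f, T → Y f g  (a multiply-defined cell — the grammar is not LL(1))

Answer: T → Y g, T → f, T → Y f g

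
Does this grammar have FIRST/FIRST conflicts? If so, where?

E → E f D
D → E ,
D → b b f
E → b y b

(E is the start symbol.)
A FIRST/FIRST conflict occurs when two productions N → α and N → β for the same non-terminal have FIRST(α) ∩ FIRST(β) ≠ ∅ (with ε ∈ FIRST of a nullable right-hand side, so two nullable alternatives also conflict).

FIRST sets of the non-terminals at (or reachable through a nullable prefix from) the front of some alternative:
  FIRST(E) = { 'b' }

Productions for E:
  E → E f D: FIRST = { 'b' }
  E → b y b: FIRST = { 'b' }
Productions for D:
  D → E ,: FIRST = { 'b' }
  D → b b f: FIRST = { 'b' }

Conflict for E: E → E f D and E → b y b
  Overlap: { 'b' }
Conflict for D: D → E , and D → b b f
  Overlap: { 'b' }

Answer: Yes. E → E f D / E → b y b on { 'b' }; D → E ',' / D → b b f on { 'b' }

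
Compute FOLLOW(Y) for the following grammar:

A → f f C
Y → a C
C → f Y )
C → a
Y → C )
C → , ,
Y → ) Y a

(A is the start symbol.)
To compute FOLLOW(Y), find every occurrence of Y on a right-hand side N → α Y β: add FIRST(β) \ {ε}, and if β is empty or nullable also add FOLLOW(N). Iterate to a fixed point.

In C → f Y ): Y is followed by ')', add FIRST(')') \ {ε} = { ')' }
In Y → ) Y a: Y is followed by a, add FIRST(a) \ {ε} = { 'a' }

Taking the union: FOLLOW(Y) = { ')', 'a' }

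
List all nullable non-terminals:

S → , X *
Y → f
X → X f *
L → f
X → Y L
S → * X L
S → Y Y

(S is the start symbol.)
A non-terminal is nullable if it can derive ε (the empty string): either it has an ε-production, or it has a production whose right-hand side consists entirely of nullable non-terminals.

There are no ε-productions, so no non-terminal can derive ε.
No non-terminals are nullable.

Answer: None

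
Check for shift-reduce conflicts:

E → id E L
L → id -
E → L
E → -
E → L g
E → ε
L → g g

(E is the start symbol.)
Yes — I0: [E → .] vs [E → . -]; I3: [E → L .] vs [E → L . g]; I5: [E → .] vs [E → . -]

Augment with E' → E and build the canonical LR(0) collection (I0 = CLOSURE({[E' → . E]}), then GOTO on every symbol after a dot until no new states appear). It has 13 states:
  I0: { [E → . -], [E → . L g], [E → . L], [E → . id E L], [E → .], [E' → . E], [L → . g g], [L → . id -] }  — shift, reduce
  I1: { [E → - .] }  — reduce
  I2: { [E' → E .] }  — accept
  I3: { [E → L . g], [E → L .] }  — shift, reduce
  I4: { [L → g . g] }  — shift
  I5: { [E → . -], [E → . L g], [E → . L], [E → . id E L], [E → .], [E → id . E L], [L → . g g], [L → . id -], [L → id . -] }  — shift, reduce
  I6: { [E → - .], [L → id - .] }  — 2 reduces
  I7: { [E → id E . L], [L → . g g], [L → . id -] }  — shift
  I8: { [E → id E L .] }  — reduce
  I9: { [L → id . -] }  — shift
  I10: { [L → id - .] }  — reduce
  I11: { [L → g g .] }  — reduce
  I12: { [E → L g .] }  — reduce

I0 contains reduce item [E → .] and shift items [E → . -], [E → . id E L], [L → . g g], [L → . id -] — shift-reduce conflict.
I3 contains reduce item [E → L .] and shift item [E → L . g] — shift-reduce conflict.
I5 contains reduce item [E → .] and shift items [E → . -], [E → . id E L], [L → . g g], [L → . id -], [L → id . -] — shift-reduce conflict.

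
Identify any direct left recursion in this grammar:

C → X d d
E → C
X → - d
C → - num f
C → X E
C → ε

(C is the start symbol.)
No direct left recursion

Direct left recursion occurs when N → N α for some non-terminal N (the right-hand side begins with the left-hand side itself).

C → X d d: starts with X
E → C: starts with C
X → - d: starts with '-'
C → - num f: starts with '-'
C → X E: starts with X
C → ε: starts with ε

No direct left recursion found.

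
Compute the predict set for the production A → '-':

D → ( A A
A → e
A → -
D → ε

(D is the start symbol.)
{ '-' }

PREDICT(A → '-') = (FIRST(RHS) \ {ε}) ∪ (FOLLOW(A) if ε ∈ FIRST(RHS), i.e. RHS ⇒* ε)
FIRST('-') = { '-' }
ε ∉ FIRST('-'), so FOLLOW(A) is not added.
PREDICT(A → '-') = { '-' }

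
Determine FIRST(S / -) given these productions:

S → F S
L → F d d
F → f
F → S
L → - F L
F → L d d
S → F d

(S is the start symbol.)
FIRST sets of the non-terminals involved (from the grammar, by fixed-point iteration):
  FIRST(S) = { '-', 'f' }

To compute FIRST(S / -), process the symbols left to right:
Symbol S is a non-terminal. Add FIRST(S) \ {ε} = { '-', 'f' }
S is not nullable (ε ∉ FIRST(S)), so stop here.
FIRST(S / -) = { '-', 'f' }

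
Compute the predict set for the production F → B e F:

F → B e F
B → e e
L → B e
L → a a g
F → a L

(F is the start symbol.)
{ 'e' }

PREDICT(F → B e F) = (FIRST(RHS) \ {ε}) ∪ (FOLLOW(F) if ε ∈ FIRST(RHS), i.e. RHS ⇒* ε)
FIRST(B) = { 'e' }
FIRST(B e F) = { 'e' }
ε ∉ FIRST(B e F), so FOLLOW(F) is not added.
PREDICT(F → B e F) = { 'e' }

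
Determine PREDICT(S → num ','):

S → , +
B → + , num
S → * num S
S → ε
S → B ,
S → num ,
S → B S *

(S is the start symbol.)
{ 'num' }

PREDICT(S → num ',') = (FIRST(RHS) \ {ε}) ∪ (FOLLOW(S) if ε ∈ FIRST(RHS), i.e. RHS ⇒* ε)
FIRST(num ',') = { 'num' }
ε ∉ FIRST(num ','), so FOLLOW(S) is not added.
PREDICT(S → num ',') = { 'num' }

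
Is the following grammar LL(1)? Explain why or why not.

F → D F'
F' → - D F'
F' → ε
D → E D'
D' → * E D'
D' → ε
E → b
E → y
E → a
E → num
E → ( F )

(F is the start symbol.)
Yes, the grammar is LL(1).

Relevant sets:
  FOLLOW(F') = { $, ')' }
  FOLLOW(D') = { $, ')', '-' }

For F':
  PREDICT(F' → '-' D F') = { '-' }
  PREDICT(F' → ε) = { $, ')' }
For D':
  PREDICT(D' → '*' E D') = { '*' }
  PREDICT(D' → ε) = { $, ')', '-' }
For E:
  PREDICT(E → b) = { 'b' }
  PREDICT(E → y) = { 'y' }
  PREDICT(E → a) = { 'a' }
  PREDICT(E → num) = { 'num' }
  PREDICT(E → '(' F ')') = { '(' }
F, D have a single production, so nothing to check there.

All predict sets are disjoint. The grammar IS LL(1).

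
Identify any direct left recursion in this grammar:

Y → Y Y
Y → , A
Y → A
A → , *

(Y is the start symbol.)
Direct left recursion occurs when N → N α for some non-terminal N (the right-hand side begins with the left-hand side itself).

Y → Y Y: LEFT RECURSIVE (starts with Y)
Y → , A: starts with ','
Y → A: starts with A
A → , *: starts with ','

The grammar has direct left recursion on: Y.

Answer: Yes, Y is left-recursive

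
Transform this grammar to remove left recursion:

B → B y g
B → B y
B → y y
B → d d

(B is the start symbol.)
B is directly left-recursive. The standard transformation for
  A → A α₁ | ... | A α_m | β₁ | ... | β_n
is
  A  → β₁ A' | ... | β_n A'
  A' → α₁ A' | ... | α_m A' | ε

B → y y becomes B → y y B'
B → d d becomes B → d d B'
B → B y g becomes B' → y g B'
B → B y becomes B' → y B'
Add B' → ε

Resulting grammar:
B → y y B'
B → d d B'
B' → y g B'
B' → y B'
B' → ε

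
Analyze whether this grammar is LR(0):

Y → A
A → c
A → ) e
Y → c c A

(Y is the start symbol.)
No. Shift-reduce conflict between [A → c .] and [Y → c . c A]

Augment with Y' → Y and build the canonical LR(0) collection (I0 = CLOSURE({[Y' → . Y]}), then GOTO on every symbol after a dot until no new states appear). It has 9 states:
  I0: { [A → . ) e], [A → . c], [Y → . A], [Y → . c c A], [Y' → . Y] }  — shift
  I1: { [A → ) . e] }  — shift
  I2: { [Y → A .] }  — reduce
  I3: { [Y' → Y .] }  — accept
  I4: { [A → c .], [Y → c . c A] }  — shift, reduce
  I5: { [A → . ) e], [A → . c], [Y → c c . A] }  — shift
  I6: { [Y → c c A .] }  — reduce
  I7: { [A → c .] }  — reduce
  I8: { [A → ) e .] }  — reduce

Conflict in state I4:
  Shift-reduce conflict between [A → c .] and [Y → c . c A]
So the grammar is NOT LR(0).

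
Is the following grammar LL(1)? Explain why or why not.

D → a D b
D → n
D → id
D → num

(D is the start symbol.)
A grammar is LL(1) if for each non-terminal N with multiple productions, the predict sets of those productions are pairwise disjoint, where PREDICT(N → α) = (FIRST(α) \ {ε}) ∪ (FOLLOW(N) if α ⇒* ε).

For D:
  PREDICT(D → a D b) = { 'a' }
  PREDICT(D → n) = { 'n' }
  PREDICT(D → id) = { 'id' }
  PREDICT(D → num) = { 'num' }

All predict sets are disjoint. The grammar IS LL(1).

Answer: Yes, the grammar is LL(1).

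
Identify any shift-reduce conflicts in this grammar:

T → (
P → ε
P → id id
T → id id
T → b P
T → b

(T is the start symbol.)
A shift-reduce conflict occurs when an LR(0) state has both:
  - a complete (reduce) item [A → α .] (dot at the end), and
  - a shift item [B → β . c γ] (dot before a terminal).

Augment with T' → T and build the canonical LR(0) collection (I0 = CLOSURE({[T' → . T]}), then GOTO on every symbol after a dot until no new states appear). It has 9 states:
  I0: { [T → . (], [T → . b P], [T → . b], [T → . id id], [T' → . T] }  — shift
  I1: { [T → ( .] }  — reduce
  I2: { [T' → T .] }  — accept
  I3: { [P → . id id], [P → .], [T → b . P], [T → b .] }  — shift, 2 reduces
  I4: { [T → id . id] }  — shift
  I5: { [T → id id .] }  — reduce
  I6: { [T → b P .] }  — reduce
  I7: { [P → id . id] }  — shift
  I8: { [P → id id .] }  — reduce

I3 contains reduce items [P → .], [T → b .] and shift item [P → . id id] — shift-reduce conflict.

Answer: Yes — I3: [P → .] vs [P → . id id]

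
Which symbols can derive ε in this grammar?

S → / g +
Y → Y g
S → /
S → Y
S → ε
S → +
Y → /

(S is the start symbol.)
{ 'S' }

ε-productions: S → ε
So S is immediately nullable.
No further non-terminal can be added: every production for the remaining non-terminals contains a terminal or a non-nullable non-terminal.
Nullable = { 'S' }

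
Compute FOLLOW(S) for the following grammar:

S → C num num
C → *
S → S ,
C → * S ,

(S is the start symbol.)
{ $, ',' }

To compute FOLLOW(S), find every occurrence of S on a right-hand side N → α S β: add FIRST(β) \ {ε}, and if β is empty or nullable also add FOLLOW(N). Iterate to a fixed point.

S is the start symbol, so $ ∈ FOLLOW(S).
In S → S ,: S is followed by ',', add FIRST(',') \ {ε} = { ',' }
In C → * S ,: S is followed by ',', add FIRST(',') \ {ε} = { ',' }

Taking the union: FOLLOW(S) = { $, ',' }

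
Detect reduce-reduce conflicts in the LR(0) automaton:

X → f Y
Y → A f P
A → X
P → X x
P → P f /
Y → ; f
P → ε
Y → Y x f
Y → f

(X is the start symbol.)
No reduce-reduce conflicts

A reduce-reduce conflict occurs when an LR(0) state has two complete items [A → α .] and [B → β .] — both call for a reduction, and with no lookahead the parser cannot choose between them.

Augment with X' → X and build the canonical LR(0) collection (I0 = CLOSURE({[X' → . X]}), then GOTO on every symbol after a dot until no new states appear). It has 17 states:
  I0: { [X → . f Y], [X' → . X] }  — shift
  I1: { [X' → X .] }  — accept
  I2: { [A → . X], [X → . f Y], [X → f . Y], [Y → . ; f], [Y → . A f P], [Y → . Y x f], [Y → . f] }  — shift
  I3: { [Y → ; . f] }  — shift
  I4: { [Y → A . f P] }  — shift
  I5: { [A → X .] }  — reduce
  I6: { [X → f Y .], [Y → Y . x f] }  — shift, reduce
  I7: { [A → . X], [X → . f Y], [X → f . Y], [Y → . ; f], [Y → . A f P], [Y → . Y x f], [Y → . f], [Y → f .] }  — shift, reduce
  I8: { [Y → Y x . f] }  — shift
  I9: { [Y → Y x f .] }  — reduce
  I10: { [P → . P f /], [P → . X x], [P → .], [X → . f Y], [Y → A f . P] }  — shift, reduce
  I11: { [P → P . f /], [Y → A f P .] }  — shift, reduce
  I12: { [P → X . x] }  — shift
  I13: { [P → X x .] }  — reduce
  I14: { [P → P f . /] }  — shift
  I15: { [P → P f / .] }  — reduce
  I16: { [Y → ; f .] }  — reduce

No state contains more than one complete item.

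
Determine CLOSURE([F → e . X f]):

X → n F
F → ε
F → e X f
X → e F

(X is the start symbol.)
{ [F → e . X f], [X → . e F], [X → . n F] }

To compute CLOSURE, for each item [A → α.Bβ] where B is a non-terminal, add [B → .γ] for all productions B → γ; repeat for the newly added items until nothing changes.

Start with: [F → e . X f]
  [F → e . X f] has the dot before X: add [X → . n F], [X → . e F]
No further items can be added.

CLOSURE = { [F → e . X f], [X → . e F], [X → . n F] }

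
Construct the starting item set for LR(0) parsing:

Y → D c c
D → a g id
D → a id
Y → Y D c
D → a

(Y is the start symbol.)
{ [D → . a g id], [D → . a id], [D → . a], [Y → . D c c], [Y → . Y D c], [Y' → . Y] }

First, augment the grammar with Y' → Y
I₀ = CLOSURE({ [Y' → . Y] }):
  [Y' → . Y] has the dot before Y: add [Y → . D c c], [Y → . Y D c]
  [Y → . D c c] has the dot before D: add [D → . a g id], [D → . a id], [D → . a]
No further items can be added.

I₀ = { [D → . a g id], [D → . a id], [D → . a], [Y → . D c c], [Y → . Y D c], [Y' → . Y] }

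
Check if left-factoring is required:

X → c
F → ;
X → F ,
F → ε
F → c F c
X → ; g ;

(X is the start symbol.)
No, left-factoring is not needed

Left-factoring is needed when two productions for the same non-terminal
share a common prefix on the right-hand side.

Productions for X:
  X → c
  X → F ,
  X → ; g ;
Productions for F:
  F → ;
  F → ε
  F → c F c

No common prefixes found.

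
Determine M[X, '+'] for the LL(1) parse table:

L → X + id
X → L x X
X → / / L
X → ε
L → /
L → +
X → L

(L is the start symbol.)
X → L x X, X → ε, X → L

To find M[X, '+'], we find productions for X where '+' is in the predict set (PREDICT(N → α) = (FIRST(α) \ {ε}) ∪ (FOLLOW(N) if α ⇒* ε)).

Relevant sets:
  FIRST(L) = { '+', '/' }
  FOLLOW(X) = { '+' }

X → L x X: PREDICT = { '+', '/' }
  '+' is in predict set, so this production goes in M[X, '+']
X → / / L: PREDICT = { '/' }
X → ε: PREDICT = { '+' }
  '+' is in predict set, so this production goes in M[X, '+']
X → L: PREDICT = { '+', '/' }
  '+' is in predict set, so this production goes in M[X, '+']

M[X, '+'] = X → L x X, X → ε, X → L  (a multiply-defined cell — the grammar is not LL(1))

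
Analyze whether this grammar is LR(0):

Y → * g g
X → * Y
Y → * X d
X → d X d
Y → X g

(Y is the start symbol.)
A grammar is LR(0) if no state in the canonical LR(0) collection has:
  - both a shift item (dot before a terminal) and a complete item (shift-reduce conflict), or
  - two or more complete items (reduce-reduce conflict; the accept item [Y' → Y .] counts as a complete item here).

Augment with Y' → Y and build the canonical LR(0) collection (I0 = CLOSURE({[Y' → . Y]}), then GOTO on every symbol after a dot until no new states appear). It has 14 states:
  I0: { [X → . * Y], [X → . d X d], [Y → . * X d], [Y → . * g g], [Y → . X g], [Y' → . Y] }  — shift
  I1: { [X → * . Y], [X → . * Y], [X → . d X d], [Y → * . X d], [Y → * . g g], [Y → . * X d], [Y → . * g g], [Y → . X g] }  — shift
  I2: { [Y → X . g] }  — shift
  I3: { [Y' → Y .] }  — accept
  I4: { [X → . * Y], [X → . d X d], [X → d . X d] }  — shift
  I5: { [X → * . Y], [X → . * Y], [X → . d X d], [Y → . * X d], [Y → . * g g], [Y → . X g] }  — shift
  I6: { [X → d X . d] }  — shift
  I7: { [X → d X d .] }  — reduce
  I8: { [X → * Y .] }  — reduce
  I9: { [Y → X g .] }  — reduce
  I10: { [Y → * X . d], [Y → X . g] }  — shift
  I11: { [Y → * g . g] }  — shift
  I12: { [Y → * g g .] }  — reduce
  I13: { [Y → * X d .] }  — reduce

Every state is either a pure shift/goto state or contains exactly one complete item and nothing to shift — no conflicts. The grammar is LR(0).

Answer: Yes, the grammar is LR(0)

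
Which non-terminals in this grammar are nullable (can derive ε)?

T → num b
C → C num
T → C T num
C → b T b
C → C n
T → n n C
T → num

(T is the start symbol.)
A non-terminal is nullable if it can derive ε (the empty string): either it has an ε-production, or it has a production whose right-hand side consists entirely of nullable non-terminals.

There are no ε-productions, so no non-terminal can derive ε.
No non-terminals are nullable.

Answer: None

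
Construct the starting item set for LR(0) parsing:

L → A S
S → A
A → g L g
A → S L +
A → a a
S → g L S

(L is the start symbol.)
First, augment the grammar with L' → L
I₀ = CLOSURE({ [L' → . L] }):
  [L' → . L] has the dot before L: add [L → . A S]
  [L → . A S] has the dot before A: add [A → . g L g], [A → . S L +], [A → . a a]
  [A → . S L +] has the dot before S: add [S → . A], [S → . g L S]
No further items can be added.

I₀ = { [A → . S L +], [A → . a a], [A → . g L g], [L → . A S], [L' → . L], [S → . A], [S → . g L S] }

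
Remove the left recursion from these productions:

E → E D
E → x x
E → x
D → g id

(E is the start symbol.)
E is directly left-recursive. The standard transformation for
  A → A α₁ | ... | A α_m | β₁ | ... | β_n
is
  A  → β₁ A' | ... | β_n A'
  A' → α₁ A' | ... | α_m A' | ε

E → x x becomes E → x x E'
E → x becomes E → x E'
E → E D becomes E' → D E'
Add E' → ε

Productions for other non-terminals are unchanged:
  D → g id

Resulting grammar:
E → x x E'
E → x E'
E' → D E'
E' → ε
D → g id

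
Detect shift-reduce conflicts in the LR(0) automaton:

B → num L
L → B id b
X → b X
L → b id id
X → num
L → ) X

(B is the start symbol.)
No shift-reduce conflicts

A shift-reduce conflict occurs when an LR(0) state has both:
  - a complete (reduce) item [A → α .] (dot at the end), and
  - a shift item [B → β . c γ] (dot before a terminal).

Augment with B' → B and build the canonical LR(0) collection (I0 = CLOSURE({[B' → . B]}), then GOTO on every symbol after a dot until no new states appear). It has 15 states:
  I0: { [B → . num L], [B' → . B] }  — shift
  I1: { [B' → B .] }  — accept
  I2: { [B → . num L], [B → num . L], [L → . ) X], [L → . B id b], [L → . b id id] }  — shift
  I3: { [L → ) . X], [X → . b X], [X → . num] }  — shift
  I4: { [L → B . id b] }  — shift
  I5: { [B → num L .] }  — reduce
  I6: { [L → b . id id] }  — shift
  I7: { [L → b id . id] }  — shift
  I8: { [L → b id id .] }  — reduce
  I9: { [L → B id . b] }  — shift
  I10: { [L → B id b .] }  — reduce
  I11: { [L → ) X .] }  — reduce
  I12: { [X → . b X], [X → . num], [X → b . X] }  — shift
  I13: { [X → num .] }  — reduce
  I14: { [X → b X .] }  — reduce

No state contains both a complete item and a shift item.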